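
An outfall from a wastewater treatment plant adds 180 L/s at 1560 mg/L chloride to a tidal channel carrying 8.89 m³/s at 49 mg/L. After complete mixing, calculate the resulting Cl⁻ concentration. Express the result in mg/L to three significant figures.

180 L/s = 0.18 m³/s.
By mass balance at complete mixing, C = (0.18·1560 + 8.89·49) / (0.18 + 8.89) = 716.4/9.07 = 78.99 mg/L.

79.0 mg/L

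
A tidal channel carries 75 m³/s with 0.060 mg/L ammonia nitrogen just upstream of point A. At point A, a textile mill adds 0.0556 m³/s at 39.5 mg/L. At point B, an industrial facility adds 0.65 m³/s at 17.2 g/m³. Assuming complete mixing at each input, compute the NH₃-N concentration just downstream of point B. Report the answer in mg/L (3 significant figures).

0.236 mg/L

After input A: C = (75·0.06 + 0.0556·39.5) / 75.06 = 0.08922 mg/L.
After input B: C = (75.06·0.08922 + 0.65·17.2) / 75.71 = 0.2361 mg/L.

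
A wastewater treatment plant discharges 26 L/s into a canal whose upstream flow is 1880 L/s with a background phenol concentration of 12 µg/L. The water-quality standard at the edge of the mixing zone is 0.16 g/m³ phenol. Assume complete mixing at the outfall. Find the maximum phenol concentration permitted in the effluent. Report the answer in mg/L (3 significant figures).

26 L/s = 0.026 m³/s.
1880 L/s = 1.88 m³/s.
12 µg/L = 0.012 mg/L.
Mass balance: 0.16·1.906 = 0.026·Cₑ + 1.88·0.012.
Cₑ = (0.305 − 0.02256) / 0.026 = 10.86 mg/L.

10.9 mg/L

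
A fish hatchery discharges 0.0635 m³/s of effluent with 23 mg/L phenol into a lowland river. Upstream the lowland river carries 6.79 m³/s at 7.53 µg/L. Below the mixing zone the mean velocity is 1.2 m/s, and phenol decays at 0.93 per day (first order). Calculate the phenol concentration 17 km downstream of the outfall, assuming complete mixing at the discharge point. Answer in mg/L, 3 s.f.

7.53 µg/L = 0.00753 mg/L.
After complete mixing, C₀ = (0.0635·23 + 6.79·0.00753) / 6.854 = 0.2206 mg/L.
Travel time t = 1.7e+04 m / 1.2 m/s = 1.417e+04 s = 0.164 d.
C = 0.2206·exp(−0.93·0.164) = 0.2206·0.8586 = 0.1894 mg/L.

0.189 mg/L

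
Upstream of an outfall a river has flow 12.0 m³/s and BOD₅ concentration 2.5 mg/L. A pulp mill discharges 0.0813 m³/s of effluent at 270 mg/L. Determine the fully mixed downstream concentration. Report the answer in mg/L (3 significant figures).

4.30 mg/L

Flow-weighted mixing gives C = (0.0813·270 + 12·2.5) / (0.0813 + 12) = 51.95/12.08 = 4.3 mg/L.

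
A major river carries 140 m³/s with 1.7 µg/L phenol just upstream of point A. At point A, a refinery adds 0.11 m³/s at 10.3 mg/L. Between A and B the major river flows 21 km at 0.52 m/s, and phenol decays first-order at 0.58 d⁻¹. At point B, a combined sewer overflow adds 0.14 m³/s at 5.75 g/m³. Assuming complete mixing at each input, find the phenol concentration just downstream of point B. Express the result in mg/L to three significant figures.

0.0132 mg/L

1.7 µg/L = 0.0017 mg/L.
After input A: C = (140·0.0017 + 0.11·10.3) / 140.1 = 0.009785 mg/L.
Over the 21 km reach to input B (t = 4.038e+04 s = 0.4674 d), decay gives C = 0.009785·exp(−0.58·0.4674) = 0.007462 mg/L.
After input B: C = (140.1·0.007462 + 0.14·5.75) / 140.2 = 0.01319 mg/L.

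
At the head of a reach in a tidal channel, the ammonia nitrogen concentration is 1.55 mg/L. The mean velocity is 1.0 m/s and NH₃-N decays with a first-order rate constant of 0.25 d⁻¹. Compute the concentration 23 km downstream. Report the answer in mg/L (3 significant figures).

Travel time t = 23 km / 1.0 m/s = 2.3e+04/1.0 = 2.3e+04 s = 0.2662 d.
First-order decay: C = 1.55·exp(−0.25·0.2662) = 1.55·0.9356 = 1.45 mg/L.

1.45 mg/L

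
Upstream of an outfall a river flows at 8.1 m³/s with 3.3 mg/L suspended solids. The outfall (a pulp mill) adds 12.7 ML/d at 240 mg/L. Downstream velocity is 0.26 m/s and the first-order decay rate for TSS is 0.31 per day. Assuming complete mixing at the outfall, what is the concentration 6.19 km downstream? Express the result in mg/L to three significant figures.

12.7 ML/d = 0.147 m³/s.
After complete mixing, C₀ = (0.147·240 + 8.1·3.3) / 8.247 = 7.519 mg/L.
Travel time t = 6190 m / 0.26 m/s = 2.381e+04 s = 0.2756 d.
C = 7.519·exp(−0.31·0.2756) = 7.519·0.9181 = 6.903 mg/L.

6.90 mg/L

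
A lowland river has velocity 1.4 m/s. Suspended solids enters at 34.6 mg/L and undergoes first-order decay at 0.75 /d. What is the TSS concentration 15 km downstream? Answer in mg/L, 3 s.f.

Travel time t = 15 km / 1.4 m/s = 1.5e+04/1.4 = 1.071e+04 s = 0.124 d.
First-order decay: C = 34.6·exp(−0.75·0.124) = 34.6·0.9112 = 31.53 mg/L.

31.5 mg/L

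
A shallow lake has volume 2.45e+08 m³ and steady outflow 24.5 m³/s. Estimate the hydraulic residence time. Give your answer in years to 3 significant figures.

Q = 24.5 m³/s × 3.156e+07 s/yr = 7.732e+08 m³/yr.
Hydraulic residence time τ = V/Q = 2.45e+08/7.732e+08 = 0.3169 yr.

0.317 yr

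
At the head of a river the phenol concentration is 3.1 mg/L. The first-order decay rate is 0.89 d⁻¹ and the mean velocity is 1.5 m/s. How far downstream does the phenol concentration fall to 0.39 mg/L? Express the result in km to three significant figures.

From C = C₀·e^(−kt), t = ln(C₀/C)/k = ln(3.1/0.39)/0.89 = 2.073/0.89 = 2.329 d.
Distance = v·t = 1.5 m/s × 2.012e+05 s = 3.019e+05 m = 301.9 km.

302 km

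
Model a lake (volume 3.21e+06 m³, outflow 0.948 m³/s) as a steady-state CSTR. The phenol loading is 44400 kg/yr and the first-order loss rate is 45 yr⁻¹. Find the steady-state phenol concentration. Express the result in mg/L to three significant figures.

Outflow Q = 0.948 m³/s × 3.156e+07 s/yr = 2.992e+07 m³/yr.
Steady-state CSTR mass balance: W = Q·C + k·V·C, so C = W/(Q + kV).
Q + kV = 2.992e+07 + 45·3.21e+06 = 1.744e+08 m³/yr.
C = 44400/1.744e+08 = 0.0002546 kg/m³ = 0.2546 mg/L.

0.255 mg/L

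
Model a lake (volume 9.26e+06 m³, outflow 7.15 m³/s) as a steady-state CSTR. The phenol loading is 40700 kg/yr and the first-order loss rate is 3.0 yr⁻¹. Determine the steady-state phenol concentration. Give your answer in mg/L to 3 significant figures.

Outflow Q = 7.15 m³/s × 3.156e+07 s/yr = 2.256e+08 m³/yr.
Steady-state CSTR mass balance: W = Q·C + k·V·C, so C = W/(Q + kV).
Q + kV = 2.256e+08 + 3.0·9.26e+06 = 2.534e+08 m³/yr.
C = 40700/2.534e+08 = 0.0001606 kg/m³ = 0.1606 mg/L.

0.161 mg/L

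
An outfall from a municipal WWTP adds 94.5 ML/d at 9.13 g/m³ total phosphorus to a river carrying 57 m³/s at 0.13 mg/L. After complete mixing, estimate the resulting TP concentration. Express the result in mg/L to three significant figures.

0.299 mg/L

94.5 ML/d = 1.094 m³/s.
By mass balance at complete mixing, C = (1.094·9.13 + 57·0.13) / (1.094 + 57) = 17.4/58.09 = 0.2994 mg/L.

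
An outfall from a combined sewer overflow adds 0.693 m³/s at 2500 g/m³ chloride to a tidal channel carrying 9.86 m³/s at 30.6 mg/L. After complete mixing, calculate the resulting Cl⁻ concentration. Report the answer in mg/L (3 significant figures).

Conservation of mass across the mixing zone: C = (0.693·2500 + 9.86·30.6) / (0.693 + 9.86) = 2034/10.55 = 192.8 mg/L.

193 mg/L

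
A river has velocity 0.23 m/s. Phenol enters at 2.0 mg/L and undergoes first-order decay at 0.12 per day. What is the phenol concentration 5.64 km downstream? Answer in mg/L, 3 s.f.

1.93 mg/L

Travel time t = 5.64 km / 0.23 m/s = 5640/0.23 = 2.452e+04 s = 0.2838 d.
First-order decay: C = 2.0·exp(−0.12·0.2838) = 2.0·0.9665 = 1.933 mg/L.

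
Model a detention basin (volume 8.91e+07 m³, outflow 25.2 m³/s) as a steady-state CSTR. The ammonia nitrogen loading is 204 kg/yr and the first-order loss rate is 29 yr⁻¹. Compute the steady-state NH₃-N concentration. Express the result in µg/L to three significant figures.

Outflow Q = 25.2 m³/s × 3.156e+07 s/yr = 7.953e+08 m³/yr.
Steady-state CSTR mass balance: W = Q·C + k·V·C, so C = W/(Q + kV).
Q + kV = 7.953e+08 + 29·8.91e+07 = 3.379e+09 m³/yr.
C = 204/3.379e+09 = 6.037e-08 kg/m³ = 6.037e-05 mg/L = 0.06037 µg/L.

0.0604 µg/L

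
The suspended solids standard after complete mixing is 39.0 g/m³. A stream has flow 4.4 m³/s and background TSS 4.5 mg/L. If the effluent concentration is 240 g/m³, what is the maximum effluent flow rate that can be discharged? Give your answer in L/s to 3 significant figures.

Mass balance at complete mixing: C_std·(Q_w + Q_r) = Q_w·C_e + Q_r·C_b.
Rearranging, Q_w = Q_r·(C_std − C_b)/(C_e − C_std) = 4.4·(39 − 4.5) / (240 − 39) = 0.7552 m³/s.
= 755.2 L/s.

755 L/s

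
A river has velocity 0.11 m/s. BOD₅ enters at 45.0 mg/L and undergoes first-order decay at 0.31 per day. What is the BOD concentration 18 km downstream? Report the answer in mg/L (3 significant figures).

25.0 mg/L

Travel time t = 18 km / 0.11 m/s = 1.8e+04/0.11 = 1.636e+05 s = 1.894 d.
First-order decay: C = 45.0·exp(−0.31·1.894) = 45.0·0.5559 = 25.02 mg/L.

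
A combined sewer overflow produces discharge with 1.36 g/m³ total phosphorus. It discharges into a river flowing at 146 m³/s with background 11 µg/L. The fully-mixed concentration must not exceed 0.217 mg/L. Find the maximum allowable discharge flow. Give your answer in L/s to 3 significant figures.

26300 L/s

11 µg/L = 0.011 mg/L.
Mass balance at complete mixing: C_std·(Q_w + Q_r) = Q_w·C_e + Q_r·C_b.
Rearranging, Q_w = Q_r·(C_std − C_b)/(C_e − C_std) = 146·(0.217 − 0.011) / (1.36 − 0.217) = 26.31 m³/s.
= 2.631e+04 L/s.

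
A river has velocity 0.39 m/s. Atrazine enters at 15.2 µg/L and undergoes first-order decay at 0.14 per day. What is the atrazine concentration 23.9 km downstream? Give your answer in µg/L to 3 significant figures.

13.8 µg/L

Travel time t = 23.9 km / 0.39 m/s = 2.39e+04/0.39 = 6.128e+04 s = 0.7093 d.
First-order decay: C = 15.2·exp(−0.14·0.7093) = 15.2·0.9055 = 13.76 µg/L.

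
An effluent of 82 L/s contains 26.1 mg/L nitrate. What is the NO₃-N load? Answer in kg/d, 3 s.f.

185 kg/d

82 L/s = 0.082 m³/s.
Mass flux = Q·C = 0.082 m³/s × 26.1 g/m³ = 2.14 g/s.
= 2.14 g/s × 86.4 = 184.9 kg/d.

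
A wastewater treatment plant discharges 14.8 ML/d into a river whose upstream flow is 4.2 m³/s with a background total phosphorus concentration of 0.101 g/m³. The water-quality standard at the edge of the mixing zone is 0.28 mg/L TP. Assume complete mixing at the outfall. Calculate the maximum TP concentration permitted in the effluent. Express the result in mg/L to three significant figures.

4.67 mg/L

14.8 ML/d = 0.1713 m³/s.
Mass balance: 0.28·4.371 = 0.1713·Cₑ + 4.2·0.101.
Cₑ = (1.224 − 0.4242) / 0.1713 = 4.669 mg/L.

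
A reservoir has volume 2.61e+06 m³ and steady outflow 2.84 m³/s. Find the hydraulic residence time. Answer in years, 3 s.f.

Q = 2.84 m³/s × 3.156e+07 s/yr = 8.962e+07 m³/yr.
Hydraulic residence time τ = V/Q = 2.61e+06/8.962e+07 = 0.02912 yr.

0.0291 yr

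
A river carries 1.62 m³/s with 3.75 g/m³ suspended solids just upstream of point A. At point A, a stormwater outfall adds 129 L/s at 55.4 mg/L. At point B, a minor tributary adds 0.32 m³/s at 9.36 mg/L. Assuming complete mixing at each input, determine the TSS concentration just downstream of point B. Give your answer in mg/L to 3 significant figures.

7.84 mg/L

129 L/s = 0.129 m³/s.
After input A: C = (1.62·3.75 + 0.129·55.4) / 1.749 = 7.56 mg/L.
After input B: C = (1.749·7.56 + 0.32·9.36) / 2.069 = 7.838 mg/L.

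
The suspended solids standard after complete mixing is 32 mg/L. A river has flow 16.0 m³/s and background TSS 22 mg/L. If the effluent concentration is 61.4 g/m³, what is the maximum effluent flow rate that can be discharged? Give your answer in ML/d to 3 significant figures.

470 ML/d

Mass balance at complete mixing: C_std·(Q_w + Q_r) = Q_w·C_e + Q_r·C_b.
Rearranging, Q_w = Q_r·(C_std − C_b)/(C_e − C_std) = 16.0·(32 − 22) / (61.4 − 32) = 5.442 m³/s.
= 470.2 ML/d.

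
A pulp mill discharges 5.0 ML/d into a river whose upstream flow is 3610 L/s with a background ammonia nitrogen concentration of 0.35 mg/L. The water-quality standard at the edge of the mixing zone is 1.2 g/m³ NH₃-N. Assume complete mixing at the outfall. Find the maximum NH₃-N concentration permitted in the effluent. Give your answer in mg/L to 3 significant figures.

5.0 ML/d = 0.05787 m³/s.
3610 L/s = 3.61 m³/s.
Mass balance: 1.2·3.668 = 0.05787·Cₑ + 3.61·0.35.
Cₑ = (4.401 − 1.263) / 0.05787 = 54.22 mg/L.

54.2 mg/L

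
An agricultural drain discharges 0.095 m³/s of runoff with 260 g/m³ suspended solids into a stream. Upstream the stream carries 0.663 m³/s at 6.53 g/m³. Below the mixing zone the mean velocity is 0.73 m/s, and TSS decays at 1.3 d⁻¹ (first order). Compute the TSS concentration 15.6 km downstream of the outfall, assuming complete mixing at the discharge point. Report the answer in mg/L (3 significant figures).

After complete mixing, C₀ = (0.095·260 + 0.663·6.53) / 0.758 = 38.3 mg/L.
Travel time t = 1.56e+04 m / 0.73 m/s = 2.137e+04 s = 0.2473 d.
C = 38.3·exp(−1.3·0.2473) = 38.3·0.725 = 27.77 mg/L.

27.8 mg/L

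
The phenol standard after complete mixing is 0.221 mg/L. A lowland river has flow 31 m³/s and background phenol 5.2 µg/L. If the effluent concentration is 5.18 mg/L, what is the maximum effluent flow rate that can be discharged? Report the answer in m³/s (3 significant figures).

5.2 µg/L = 0.0052 mg/L.
Mass balance at complete mixing: C_std·(Q_w + Q_r) = Q_w·C_e + Q_r·C_b.
Rearranging, Q_w = Q_r·(C_std − C_b)/(C_e − C_std) = 31·(0.221 − 0.0052) / (5.18 − 0.221) = 1.349 m³/s.

1.35 m³/s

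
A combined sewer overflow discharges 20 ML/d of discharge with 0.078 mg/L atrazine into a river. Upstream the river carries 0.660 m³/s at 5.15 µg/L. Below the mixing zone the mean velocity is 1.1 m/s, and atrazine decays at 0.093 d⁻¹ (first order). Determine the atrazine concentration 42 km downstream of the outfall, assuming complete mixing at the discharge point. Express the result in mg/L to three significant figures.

0.0231 mg/L

20 ML/d = 0.2315 m³/s.
5.15 µg/L = 0.00515 mg/L.
After complete mixing, C₀ = (0.2315·0.078 + 0.66·0.00515) / 0.8915 = 0.02407 mg/L.
Travel time t = 4.2e+04 m / 1.1 m/s = 3.818e+04 s = 0.4419 d.
C = 0.02407·exp(−0.093·0.4419) = 0.02407·0.9597 = 0.0231 mg/L.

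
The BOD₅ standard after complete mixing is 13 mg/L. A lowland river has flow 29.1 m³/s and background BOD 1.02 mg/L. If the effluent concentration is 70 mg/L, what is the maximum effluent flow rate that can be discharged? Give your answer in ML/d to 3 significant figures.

528 ML/d

Mass balance at complete mixing: C_std·(Q_w + Q_r) = Q_w·C_e + Q_r·C_b.
Rearranging, Q_w = Q_r·(C_std − C_b)/(C_e − C_std) = 29.1·(13 − 1.02) / (70 − 13) = 6.116 m³/s.
= 528.4 ML/d.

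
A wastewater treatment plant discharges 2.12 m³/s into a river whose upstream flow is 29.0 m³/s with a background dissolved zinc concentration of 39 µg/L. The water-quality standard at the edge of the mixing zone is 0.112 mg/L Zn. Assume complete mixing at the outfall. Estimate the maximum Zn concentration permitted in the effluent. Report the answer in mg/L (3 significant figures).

1.11 mg/L

39 µg/L = 0.039 mg/L.
Mass balance: 0.112·31.12 = 2.12·Cₑ + 29·0.039.
Cₑ = (3.485 − 1.131) / 2.12 = 1.111 mg/L.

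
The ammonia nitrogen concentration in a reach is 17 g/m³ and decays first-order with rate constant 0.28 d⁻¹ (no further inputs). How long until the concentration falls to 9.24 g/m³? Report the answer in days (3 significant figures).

t = ln(C₀/C)/k = ln(17/9.24)/0.28 = 0.6097/0.28 = 2.177 d.

2.18 d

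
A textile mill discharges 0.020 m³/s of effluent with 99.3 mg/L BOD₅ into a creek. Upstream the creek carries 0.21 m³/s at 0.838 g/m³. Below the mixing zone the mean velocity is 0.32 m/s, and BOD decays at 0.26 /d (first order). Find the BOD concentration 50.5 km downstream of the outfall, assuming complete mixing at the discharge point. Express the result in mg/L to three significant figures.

After complete mixing, C₀ = (0.02·99.3 + 0.21·0.838) / 0.23 = 9.4 mg/L.
Travel time t = 5.05e+04 m / 0.32 m/s = 1.578e+05 s = 1.827 d.
C = 9.4·exp(−0.26·1.827) = 9.4·0.6219 = 5.846 mg/L.

5.85 mg/L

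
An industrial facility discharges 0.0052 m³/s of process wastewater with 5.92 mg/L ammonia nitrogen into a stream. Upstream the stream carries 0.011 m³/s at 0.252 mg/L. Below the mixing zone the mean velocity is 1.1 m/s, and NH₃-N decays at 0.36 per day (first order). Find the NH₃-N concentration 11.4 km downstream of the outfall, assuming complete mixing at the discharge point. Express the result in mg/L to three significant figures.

1.98 mg/L

After complete mixing, C₀ = (0.0052·5.92 + 0.011·0.252) / 0.0162 = 2.071 mg/L.
Travel time t = 1.14e+04 m / 1.1 m/s = 1.036e+04 s = 0.1199 d.
C = 2.071·exp(−0.36·0.1199) = 2.071·0.9577 = 1.984 mg/L.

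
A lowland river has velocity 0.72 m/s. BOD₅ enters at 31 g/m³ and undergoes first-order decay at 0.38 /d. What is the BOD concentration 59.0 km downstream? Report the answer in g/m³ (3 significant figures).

21.6 g/m³

Travel time t = 59.0 km / 0.72 m/s = 5.9e+04/0.72 = 8.194e+04 s = 0.9484 d.
First-order decay: C = 31·exp(−0.38·0.9484) = 31·0.6974 = 21.62 g/m³.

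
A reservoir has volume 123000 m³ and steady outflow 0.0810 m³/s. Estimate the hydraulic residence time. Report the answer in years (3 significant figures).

Q = 0.0810 m³/s × 3.156e+07 s/yr = 2.556e+06 m³/yr.
Hydraulic residence time τ = V/Q = 123000/2.556e+06 = 0.04812 yr.

0.0481 yr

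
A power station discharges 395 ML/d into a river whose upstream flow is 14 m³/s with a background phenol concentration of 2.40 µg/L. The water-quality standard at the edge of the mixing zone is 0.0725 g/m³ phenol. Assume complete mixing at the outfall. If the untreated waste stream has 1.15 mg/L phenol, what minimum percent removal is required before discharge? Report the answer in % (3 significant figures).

75.0 %

395 ML/d = 4.572 m³/s.
2.40 µg/L = 0.0024 mg/L.
Mass balance: 0.0725·18.57 = 4.572·Cₑ + 14·0.0024.
Cₑ = (1.346 − 0.0336) / 4.572 = 0.2872 mg/L.
Required removal = 1 − 0.2872/1.15 = 75.03 %.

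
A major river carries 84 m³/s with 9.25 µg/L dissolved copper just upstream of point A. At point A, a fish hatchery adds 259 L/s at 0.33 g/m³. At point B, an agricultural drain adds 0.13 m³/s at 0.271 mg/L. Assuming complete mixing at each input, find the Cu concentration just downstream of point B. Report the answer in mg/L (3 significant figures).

0.0106 mg/L

9.25 µg/L = 0.00925 mg/L.
259 L/s = 0.259 m³/s.
After input A: C = (84·0.00925 + 0.259·0.33) / 84.26 = 0.01024 mg/L.
After input B: C = (84.26·0.01024 + 0.13·0.271) / 84.39 = 0.01064 mg/L.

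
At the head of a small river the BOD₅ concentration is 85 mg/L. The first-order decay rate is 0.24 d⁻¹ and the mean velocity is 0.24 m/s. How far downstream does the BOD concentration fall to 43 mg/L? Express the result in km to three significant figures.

From C = C₀·e^(−kt), t = ln(C₀/C)/k = ln(85/43)/0.24 = 0.6815/0.24 = 2.839 d.
Distance = v·t = 0.24 m/s × 2.453e+05 s = 5.888e+04 m = 58.88 km.

58.9 km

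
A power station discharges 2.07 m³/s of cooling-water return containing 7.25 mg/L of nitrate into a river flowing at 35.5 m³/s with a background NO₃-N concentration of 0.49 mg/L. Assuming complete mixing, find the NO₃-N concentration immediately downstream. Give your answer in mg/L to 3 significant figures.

0.862 mg/L

Conservation of mass across the mixing zone: C = (2.07·7.25 + 35.5·0.49) / (2.07 + 35.5) = 32.4/37.57 = 0.8625 mg/L.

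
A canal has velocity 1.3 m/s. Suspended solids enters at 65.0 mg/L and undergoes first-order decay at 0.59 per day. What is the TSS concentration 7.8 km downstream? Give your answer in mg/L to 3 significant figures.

Travel time t = 7.8 km / 1.3 m/s = 7800/1.3 = 6000 s = 0.06944 d.
First-order decay: C = 65.0·exp(−0.59·0.06944) = 65.0·0.9599 = 62.39 mg/L.

62.4 mg/L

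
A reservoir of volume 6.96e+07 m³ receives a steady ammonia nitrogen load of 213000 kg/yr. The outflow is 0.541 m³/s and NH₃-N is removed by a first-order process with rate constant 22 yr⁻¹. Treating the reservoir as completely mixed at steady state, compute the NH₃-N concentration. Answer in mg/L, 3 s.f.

Outflow Q = 0.541 m³/s × 3.156e+07 s/yr = 1.707e+07 m³/yr.
Steady-state CSTR mass balance: W = Q·C + k·V·C, so C = W/(Q + kV).
Q + kV = 1.707e+07 + 22·6.96e+07 = 1.548e+09 m³/yr.
C = 213000/1.548e+09 = 0.0001376 kg/m³ = 0.1376 mg/L.

0.138 mg/L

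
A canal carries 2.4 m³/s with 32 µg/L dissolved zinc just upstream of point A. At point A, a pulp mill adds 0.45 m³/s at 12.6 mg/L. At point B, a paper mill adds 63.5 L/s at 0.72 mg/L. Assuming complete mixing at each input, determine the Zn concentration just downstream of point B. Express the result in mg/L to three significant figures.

32 µg/L = 0.032 mg/L.
After input A: C = (2.4·0.032 + 0.45·12.6) / 2.85 = 2.016 mg/L.
63.5 L/s = 0.0635 m³/s.
After input B: C = (2.85·2.016 + 0.0635·0.72) / 2.913 = 1.988 mg/L.

1.99 mg/L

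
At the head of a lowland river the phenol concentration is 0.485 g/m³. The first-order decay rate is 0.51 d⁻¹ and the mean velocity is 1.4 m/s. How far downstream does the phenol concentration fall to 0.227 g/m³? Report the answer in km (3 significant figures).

180 km

From C = C₀·e^(−kt), t = ln(C₀/C)/k = ln(0.485/0.227)/0.51 = 0.7592/0.51 = 1.489 d.
Distance = v·t = 1.4 m/s × 1.286e+05 s = 1.801e+05 m = 180.1 km.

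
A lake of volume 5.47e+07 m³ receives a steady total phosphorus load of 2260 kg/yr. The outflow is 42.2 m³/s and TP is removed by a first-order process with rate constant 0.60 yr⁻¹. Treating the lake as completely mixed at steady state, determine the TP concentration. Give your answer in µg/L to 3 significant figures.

Outflow Q = 42.2 m³/s × 3.156e+07 s/yr = 1.332e+09 m³/yr.
Steady-state CSTR mass balance: W = Q·C + k·V·C, so C = W/(Q + kV).
Q + kV = 1.332e+09 + 0.60·5.47e+07 = 1.365e+09 m³/yr.
C = 2260/1.365e+09 = 1.656e-06 kg/m³ = 0.001656 mg/L = 1.656 µg/L.

1.66 µg/L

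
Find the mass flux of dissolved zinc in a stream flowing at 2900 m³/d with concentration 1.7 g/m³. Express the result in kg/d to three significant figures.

4.93 kg/d

2900 m³/d = 0.03356 m³/s.
Mass flux = Q·C = 0.03356 m³/s × 1.7 g/m³ = 0.05706 g/s.
= 0.05706 g/s × 86.4 = 4.93 kg/d.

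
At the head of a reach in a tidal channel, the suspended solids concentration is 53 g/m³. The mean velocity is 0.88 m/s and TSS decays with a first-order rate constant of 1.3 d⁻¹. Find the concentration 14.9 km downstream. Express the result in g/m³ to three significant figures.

Travel time t = 14.9 km / 0.88 m/s = 1.49e+04/0.88 = 1.693e+04 s = 0.196 d.
First-order decay: C = 53·exp(−1.3·0.196) = 53·0.7751 = 41.08 g/m³.

41.1 g/m³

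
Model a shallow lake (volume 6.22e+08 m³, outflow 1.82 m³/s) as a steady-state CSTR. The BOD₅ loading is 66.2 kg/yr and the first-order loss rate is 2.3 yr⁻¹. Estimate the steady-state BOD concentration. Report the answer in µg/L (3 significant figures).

0.0445 µg/L

Outflow Q = 1.82 m³/s × 3.156e+07 s/yr = 5.743e+07 m³/yr.
Steady-state CSTR mass balance: W = Q·C + k·V·C, so C = W/(Q + kV).
Q + kV = 5.743e+07 + 2.3·6.22e+08 = 1.488e+09 m³/yr.
C = 66.2/1.488e+09 = 4.449e-08 kg/m³ = 4.449e-05 mg/L = 0.04449 µg/L.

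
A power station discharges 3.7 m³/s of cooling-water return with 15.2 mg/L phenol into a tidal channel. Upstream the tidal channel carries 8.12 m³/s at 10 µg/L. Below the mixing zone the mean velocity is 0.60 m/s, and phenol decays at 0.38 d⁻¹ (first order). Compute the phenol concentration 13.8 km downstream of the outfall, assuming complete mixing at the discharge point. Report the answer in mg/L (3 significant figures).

4.31 mg/L

10 µg/L = 0.01 mg/L.
After complete mixing, C₀ = (3.7·15.2 + 8.12·0.01) / 11.82 = 4.765 mg/L.
Travel time t = 1.38e+04 m / 0.60 m/s = 2.3e+04 s = 0.2662 d.
C = 4.765·exp(−0.38·0.2662) = 4.765·0.9038 = 4.306 mg/L.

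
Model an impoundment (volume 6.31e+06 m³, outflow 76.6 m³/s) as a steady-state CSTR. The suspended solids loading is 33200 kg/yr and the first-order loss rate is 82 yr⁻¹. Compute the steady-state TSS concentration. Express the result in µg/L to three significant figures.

11.3 µg/L

Outflow Q = 76.6 m³/s × 3.156e+07 s/yr = 2.417e+09 m³/yr.
Steady-state CSTR mass balance: W = Q·C + k·V·C, so C = W/(Q + kV).
Q + kV = 2.417e+09 + 82·6.31e+06 = 2.935e+09 m³/yr.
C = 33200/2.935e+09 = 1.131e-05 kg/m³ = 0.01131 mg/L = 11.31 µg/L.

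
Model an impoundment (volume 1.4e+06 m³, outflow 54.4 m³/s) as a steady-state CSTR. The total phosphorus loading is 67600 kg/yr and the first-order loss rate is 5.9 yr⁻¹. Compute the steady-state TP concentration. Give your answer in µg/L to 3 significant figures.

39.2 µg/L

Outflow Q = 54.4 m³/s × 3.156e+07 s/yr = 1.717e+09 m³/yr.
Steady-state CSTR mass balance: W = Q·C + k·V·C, so C = W/(Q + kV).
Q + kV = 1.717e+09 + 5.9·1.4e+06 = 1.725e+09 m³/yr.
C = 67600/1.725e+09 = 3.919e-05 kg/m³ = 0.03919 mg/L = 39.19 µg/L.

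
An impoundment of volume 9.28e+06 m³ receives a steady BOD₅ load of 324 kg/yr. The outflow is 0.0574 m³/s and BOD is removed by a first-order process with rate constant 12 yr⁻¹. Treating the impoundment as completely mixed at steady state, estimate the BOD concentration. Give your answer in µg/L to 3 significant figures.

2.86 µg/L

Outflow Q = 0.0574 m³/s × 3.156e+07 s/yr = 1.811e+06 m³/yr.
Steady-state CSTR mass balance: W = Q·C + k·V·C, so C = W/(Q + kV).
Q + kV = 1.811e+06 + 12·9.28e+06 = 1.132e+08 m³/yr.
C = 324/1.132e+08 = 2.863e-06 kg/m³ = 0.002863 mg/L = 2.863 µg/L.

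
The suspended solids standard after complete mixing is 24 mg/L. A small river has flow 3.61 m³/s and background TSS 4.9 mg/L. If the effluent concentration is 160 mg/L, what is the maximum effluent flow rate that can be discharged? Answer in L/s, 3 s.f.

507 L/s

Mass balance at complete mixing: C_std·(Q_w + Q_r) = Q_w·C_e + Q_r·C_b.
Rearranging, Q_w = Q_r·(C_std − C_b)/(C_e − C_std) = 3.61·(24 − 4.9) / (160 − 24) = 0.507 m³/s.
= 507 L/s.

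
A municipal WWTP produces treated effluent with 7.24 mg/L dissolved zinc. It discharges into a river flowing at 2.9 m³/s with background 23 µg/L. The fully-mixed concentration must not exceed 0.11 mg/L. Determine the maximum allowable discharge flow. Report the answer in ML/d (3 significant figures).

23 µg/L = 0.023 mg/L.
Mass balance at complete mixing: C_std·(Q_w + Q_r) = Q_w·C_e + Q_r·C_b.
Rearranging, Q_w = Q_r·(C_std − C_b)/(C_e − C_std) = 2.9·(0.11 − 0.023) / (7.24 − 0.11) = 0.03539 m³/s.
= 3.057 ML/d.

3.06 ML/d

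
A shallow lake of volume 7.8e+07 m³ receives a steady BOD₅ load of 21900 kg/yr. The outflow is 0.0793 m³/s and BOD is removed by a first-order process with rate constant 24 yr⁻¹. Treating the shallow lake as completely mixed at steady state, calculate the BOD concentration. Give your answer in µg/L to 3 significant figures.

11.7 µg/L

Outflow Q = 0.0793 m³/s × 3.156e+07 s/yr = 2.503e+06 m³/yr.
Steady-state CSTR mass balance: W = Q·C + k·V·C, so C = W/(Q + kV).
Q + kV = 2.503e+06 + 24·7.8e+07 = 1.875e+09 m³/yr.
C = 21900/1.875e+09 = 1.168e-05 kg/m³ = 0.01168 mg/L = 11.68 µg/L.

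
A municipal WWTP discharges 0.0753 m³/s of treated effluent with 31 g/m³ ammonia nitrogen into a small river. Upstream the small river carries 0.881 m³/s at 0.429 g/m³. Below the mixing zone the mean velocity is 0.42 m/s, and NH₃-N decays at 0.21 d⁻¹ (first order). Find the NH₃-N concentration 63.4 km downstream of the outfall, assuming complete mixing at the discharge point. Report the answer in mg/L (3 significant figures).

After complete mixing, C₀ = (0.0753·31 + 0.881·0.429) / 0.9563 = 2.836 mg/L.
Travel time t = 6.34e+04 m / 0.42 m/s = 1.51e+05 s = 1.747 d.
C = 2.836·exp(−0.21·1.747) = 2.836·0.6929 = 1.965 mg/L.

1.97 mg/L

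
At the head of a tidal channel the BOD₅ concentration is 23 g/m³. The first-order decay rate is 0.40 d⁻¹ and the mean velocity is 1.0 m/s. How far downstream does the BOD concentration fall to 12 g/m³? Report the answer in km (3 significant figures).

From C = C₀·e^(−kt), t = ln(C₀/C)/k = ln(23/12)/0.40 = 0.6506/0.40 = 1.626 d.
Distance = v·t = 1.0 m/s × 1.405e+05 s = 1.405e+05 m = 140.5 km.

141 km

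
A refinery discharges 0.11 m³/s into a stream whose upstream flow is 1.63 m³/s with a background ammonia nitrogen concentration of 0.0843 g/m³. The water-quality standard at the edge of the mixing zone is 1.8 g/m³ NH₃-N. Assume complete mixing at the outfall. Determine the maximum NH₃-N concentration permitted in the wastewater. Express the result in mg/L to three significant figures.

27.2 mg/L

Mass balance: 1.8·1.74 = 0.11·Cₑ + 1.63·0.0843.
Cₑ = (3.132 − 0.1374) / 0.11 = 27.22 mg/L.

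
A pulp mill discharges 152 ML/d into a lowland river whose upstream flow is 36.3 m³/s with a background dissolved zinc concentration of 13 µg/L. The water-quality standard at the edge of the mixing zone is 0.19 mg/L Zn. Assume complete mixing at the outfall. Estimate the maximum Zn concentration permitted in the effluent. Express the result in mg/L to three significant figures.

3.84 mg/L

152 ML/d = 1.759 m³/s.
13 µg/L = 0.013 mg/L.
Mass balance: 0.19·38.06 = 1.759·Cₑ + 36.3·0.013.
Cₑ = (7.231 − 0.4719) / 1.759 = 3.842 mg/L.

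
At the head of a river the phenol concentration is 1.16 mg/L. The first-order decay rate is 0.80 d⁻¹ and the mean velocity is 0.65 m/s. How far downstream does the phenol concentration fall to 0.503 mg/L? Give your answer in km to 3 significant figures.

From C = C₀·e^(−kt), t = ln(C₀/C)/k = ln(1.16/0.503)/0.80 = 0.8356/0.80 = 1.044 d.
Distance = v·t = 0.65 m/s × 9.024e+04 s = 5.866e+04 m = 58.66 km.

58.7 km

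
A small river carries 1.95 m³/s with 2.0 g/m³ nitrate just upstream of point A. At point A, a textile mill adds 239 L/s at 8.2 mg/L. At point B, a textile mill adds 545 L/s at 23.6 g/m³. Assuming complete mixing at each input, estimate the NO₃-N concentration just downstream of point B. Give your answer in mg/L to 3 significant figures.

6.85 mg/L

239 L/s = 0.239 m³/s.
After input A: C = (1.95·2 + 0.239·8.2) / 2.189 = 2.677 mg/L.
545 L/s = 0.545 m³/s.
After input B: C = (2.189·2.677 + 0.545·23.6) / 2.734 = 6.848 mg/L.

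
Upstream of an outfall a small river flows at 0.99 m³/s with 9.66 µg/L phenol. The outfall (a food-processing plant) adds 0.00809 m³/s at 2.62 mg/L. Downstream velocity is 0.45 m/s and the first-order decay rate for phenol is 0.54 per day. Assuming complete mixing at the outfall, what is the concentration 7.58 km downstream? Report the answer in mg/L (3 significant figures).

0.0277 mg/L

9.66 µg/L = 0.00966 mg/L.
After complete mixing, C₀ = (0.00809·2.62 + 0.99·0.00966) / 0.9981 = 0.03082 mg/L.
Travel time t = 7580 m / 0.45 m/s = 1.684e+04 s = 0.195 d.
C = 0.03082·exp(−0.54·0.195) = 0.03082·0.9001 = 0.02774 mg/L.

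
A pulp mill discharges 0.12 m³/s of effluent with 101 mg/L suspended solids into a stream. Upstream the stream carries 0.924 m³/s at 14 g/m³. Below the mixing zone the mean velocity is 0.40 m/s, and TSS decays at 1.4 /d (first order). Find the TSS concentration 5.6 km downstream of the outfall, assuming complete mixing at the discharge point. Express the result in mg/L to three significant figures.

19.1 mg/L

After complete mixing, C₀ = (0.12·101 + 0.924·14) / 1.044 = 24 mg/L.
Travel time t = 5600 m / 0.40 m/s = 1.4e+04 s = 0.162 d.
C = 24·exp(−1.4·0.162) = 24·0.797 = 19.13 mg/L.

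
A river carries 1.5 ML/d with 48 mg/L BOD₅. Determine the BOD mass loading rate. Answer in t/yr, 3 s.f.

26.3 t/yr

1.5 ML/d = 0.01736 m³/s.
Mass flux = Q·C = 0.01736 m³/s × 48 g/m³ = 0.8333 g/s.
= 0.8333 g/s × 31.56 = 26.3 t/yr.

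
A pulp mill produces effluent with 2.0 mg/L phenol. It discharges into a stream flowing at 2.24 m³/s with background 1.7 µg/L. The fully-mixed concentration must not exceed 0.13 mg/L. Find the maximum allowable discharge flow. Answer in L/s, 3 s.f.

154 L/s

1.7 µg/L = 0.0017 mg/L.
Mass balance at complete mixing: C_std·(Q_w + Q_r) = Q_w·C_e + Q_r·C_b.
Rearranging, Q_w = Q_r·(C_std − C_b)/(C_e − C_std) = 2.24·(0.13 − 0.0017) / (2 − 0.13) = 0.1537 m³/s.
= 153.7 L/s.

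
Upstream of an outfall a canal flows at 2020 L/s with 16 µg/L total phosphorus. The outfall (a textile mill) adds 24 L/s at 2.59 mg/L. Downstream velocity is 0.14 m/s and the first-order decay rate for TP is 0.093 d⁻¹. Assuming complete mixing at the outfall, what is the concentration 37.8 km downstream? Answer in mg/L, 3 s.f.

0.0346 mg/L

24 L/s = 0.024 m³/s.
2020 L/s = 2.02 m³/s.
16 µg/L = 0.016 mg/L.
After complete mixing, C₀ = (0.024·2.59 + 2.02·0.016) / 2.044 = 0.04622 mg/L.
Travel time t = 3.78e+04 m / 0.14 m/s = 2.7e+05 s = 3.125 d.
C = 0.04622·exp(−0.093·3.125) = 0.04622·0.7478 = 0.03457 mg/L.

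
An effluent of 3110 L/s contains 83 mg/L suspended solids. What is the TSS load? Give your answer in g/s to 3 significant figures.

3110 L/s = 3.11 m³/s.
Mass flux = Q·C = 3.11 m³/s × 83 g/m³ = 258.1 g/s.

258 g/s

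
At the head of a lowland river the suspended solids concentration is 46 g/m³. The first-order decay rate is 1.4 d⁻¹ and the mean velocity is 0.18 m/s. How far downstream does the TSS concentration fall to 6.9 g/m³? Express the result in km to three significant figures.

From C = C₀·e^(−kt), t = ln(C₀/C)/k = ln(46/6.9)/1.4 = 1.897/1.4 = 1.355 d.
Distance = v·t = 0.18 m/s × 1.171e+05 s = 2.107e+04 m = 21.07 km.

21.1 km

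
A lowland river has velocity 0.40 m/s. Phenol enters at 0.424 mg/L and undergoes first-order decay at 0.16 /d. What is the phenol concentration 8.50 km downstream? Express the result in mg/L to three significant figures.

0.408 mg/L

Travel time t = 8.50 km / 0.40 m/s = 8500/0.40 = 2.125e+04 s = 0.2459 d.
First-order decay: C = 0.424·exp(−0.16·0.2459) = 0.424·0.9614 = 0.4076 mg/L.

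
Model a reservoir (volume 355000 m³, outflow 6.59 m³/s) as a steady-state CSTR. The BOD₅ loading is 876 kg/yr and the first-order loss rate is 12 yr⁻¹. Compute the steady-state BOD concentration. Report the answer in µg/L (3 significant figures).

Outflow Q = 6.59 m³/s × 3.156e+07 s/yr = 2.08e+08 m³/yr.
Steady-state CSTR mass balance: W = Q·C + k·V·C, so C = W/(Q + kV).
Q + kV = 2.08e+08 + 12·355000 = 2.122e+08 m³/yr.
C = 876/2.122e+08 = 4.128e-06 kg/m³ = 0.004128 mg/L = 4.128 µg/L.

4.13 µg/L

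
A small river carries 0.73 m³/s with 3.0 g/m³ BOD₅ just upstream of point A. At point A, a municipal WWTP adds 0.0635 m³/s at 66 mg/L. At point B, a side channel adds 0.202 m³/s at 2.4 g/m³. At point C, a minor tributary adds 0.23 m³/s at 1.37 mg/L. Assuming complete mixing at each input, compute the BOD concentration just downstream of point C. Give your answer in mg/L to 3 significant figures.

After input A: C = (0.73·3 + 0.0635·66) / 0.7935 = 8.042 mg/L.
After input B: C = (0.7935·8.042 + 0.202·2.4) / 0.9955 = 6.897 mg/L.
After input C: C = (0.9955·6.897 + 0.23·1.37) / 1.226 = 5.86 mg/L.

5.86 mg/L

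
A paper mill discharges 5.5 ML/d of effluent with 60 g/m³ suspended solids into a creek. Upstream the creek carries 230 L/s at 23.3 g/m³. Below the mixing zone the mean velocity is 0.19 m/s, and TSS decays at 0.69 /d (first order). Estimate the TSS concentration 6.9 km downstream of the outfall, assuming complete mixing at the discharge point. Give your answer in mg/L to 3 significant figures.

23.4 mg/L

5.5 ML/d = 0.06366 m³/s.
230 L/s = 0.23 m³/s.
After complete mixing, C₀ = (0.06366·60 + 0.23·23.3) / 0.2937 = 31.26 mg/L.
Travel time t = 6900 m / 0.19 m/s = 3.632e+04 s = 0.4203 d.
C = 31.26·exp(−0.69·0.4203) = 31.26·0.7482 = 23.39 mg/L.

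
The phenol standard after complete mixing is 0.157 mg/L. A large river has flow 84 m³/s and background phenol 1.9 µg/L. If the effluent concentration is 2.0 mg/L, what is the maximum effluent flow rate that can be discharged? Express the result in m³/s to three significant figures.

7.07 m³/s

1.9 µg/L = 0.0019 mg/L.
Mass balance at complete mixing: C_std·(Q_w + Q_r) = Q_w·C_e + Q_r·C_b.
Rearranging, Q_w = Q_r·(C_std − C_b)/(C_e − C_std) = 84·(0.157 − 0.0019) / (2 − 0.157) = 7.069 m³/s.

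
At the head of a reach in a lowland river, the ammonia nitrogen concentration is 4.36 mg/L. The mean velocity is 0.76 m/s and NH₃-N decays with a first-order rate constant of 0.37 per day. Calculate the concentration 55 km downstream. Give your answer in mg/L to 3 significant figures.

Travel time t = 55 km / 0.76 m/s = 5.5e+04/0.76 = 7.237e+04 s = 0.8376 d.
First-order decay: C = 4.36·exp(−0.37·0.8376) = 4.36·0.7335 = 3.198 mg/L.

3.20 mg/L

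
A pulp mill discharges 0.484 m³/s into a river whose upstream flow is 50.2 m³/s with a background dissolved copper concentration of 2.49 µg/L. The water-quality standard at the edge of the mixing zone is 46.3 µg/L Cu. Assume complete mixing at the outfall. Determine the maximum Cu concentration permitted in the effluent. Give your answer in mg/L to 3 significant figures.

4.59 mg/L

2.49 µg/L = 0.00249 mg/L.
46.3 µg/L = 0.0463 mg/L.
Mass balance: 0.0463·50.68 = 0.484·Cₑ + 50.2·0.00249.
Cₑ = (2.347 − 0.125) / 0.484 = 4.59 mg/L.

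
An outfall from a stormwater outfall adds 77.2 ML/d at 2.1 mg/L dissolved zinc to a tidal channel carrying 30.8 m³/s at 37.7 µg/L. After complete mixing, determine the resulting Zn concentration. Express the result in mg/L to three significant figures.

0.0958 mg/L

77.2 ML/d = 0.8935 m³/s.
37.7 µg/L = 0.0377 mg/L.
Conservation of mass across the mixing zone: C = (0.8935·2.1 + 30.8·0.0377) / (0.8935 + 30.8) = 3.038/31.69 = 0.09584 mg/L.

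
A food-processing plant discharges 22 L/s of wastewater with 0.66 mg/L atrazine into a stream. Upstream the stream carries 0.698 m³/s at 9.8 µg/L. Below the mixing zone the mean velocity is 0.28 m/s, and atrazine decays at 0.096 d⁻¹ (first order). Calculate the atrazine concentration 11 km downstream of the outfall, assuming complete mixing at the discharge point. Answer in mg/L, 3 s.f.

0.0284 mg/L

22 L/s = 0.022 m³/s.
9.8 µg/L = 0.0098 mg/L.
After complete mixing, C₀ = (0.022·0.66 + 0.698·0.0098) / 0.72 = 0.02967 mg/L.
Travel time t = 1.1e+04 m / 0.28 m/s = 3.929e+04 s = 0.4547 d.
C = 0.02967·exp(−0.096·0.4547) = 0.02967·0.9573 = 0.0284 mg/L.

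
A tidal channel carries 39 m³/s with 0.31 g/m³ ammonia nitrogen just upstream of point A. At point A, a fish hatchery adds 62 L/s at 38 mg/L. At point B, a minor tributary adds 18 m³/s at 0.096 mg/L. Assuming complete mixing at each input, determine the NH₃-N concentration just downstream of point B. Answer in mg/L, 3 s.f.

0.283 mg/L

62 L/s = 0.062 m³/s.
After input A: C = (39·0.31 + 0.062·38) / 39.06 = 0.3698 mg/L.
After input B: C = (39.06·0.3698 + 18·0.096) / 57.06 = 0.2834 mg/L.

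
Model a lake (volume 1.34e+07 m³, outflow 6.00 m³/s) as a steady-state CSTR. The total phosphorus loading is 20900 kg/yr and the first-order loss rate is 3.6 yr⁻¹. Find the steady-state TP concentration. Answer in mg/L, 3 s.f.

Outflow Q = 6.00 m³/s × 3.156e+07 s/yr = 1.893e+08 m³/yr.
Steady-state CSTR mass balance: W = Q·C + k·V·C, so C = W/(Q + kV).
Q + kV = 1.893e+08 + 3.6·1.34e+07 = 2.376e+08 m³/yr.
C = 20900/2.376e+08 = 8.797e-05 kg/m³ = 0.08797 mg/L.

0.0880 mg/L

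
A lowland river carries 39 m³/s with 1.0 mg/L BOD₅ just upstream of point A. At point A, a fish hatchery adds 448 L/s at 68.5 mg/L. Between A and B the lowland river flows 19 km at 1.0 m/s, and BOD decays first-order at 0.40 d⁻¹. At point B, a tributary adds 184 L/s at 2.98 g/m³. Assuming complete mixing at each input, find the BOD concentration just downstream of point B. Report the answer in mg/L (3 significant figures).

1.62 mg/L

448 L/s = 0.448 m³/s.
After input A: C = (39·1 + 0.448·68.5) / 39.45 = 1.767 mg/L.
Over the 19 km reach to input B (t = 1.9e+04 s = 0.2199 d), decay gives C = 1.767·exp(−0.40·0.2199) = 1.618 mg/L.
184 L/s = 0.184 m³/s.
After input B: C = (39.45·1.618 + 0.184·2.98) / 39.63 = 1.624 mg/L.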